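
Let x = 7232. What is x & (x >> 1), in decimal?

3072

x = 1110001000000 = 7232
x>>1 = 0111000100000
AND  = 0110000000000 = 3072
(x & (x >> 1) has a 1 wherever x has two consecutive 1 bits.)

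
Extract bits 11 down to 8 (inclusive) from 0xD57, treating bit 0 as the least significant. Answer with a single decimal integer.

v = 110101010111
Shift right by 8: 1101
Mask low 4 bits: 1101 = 13

13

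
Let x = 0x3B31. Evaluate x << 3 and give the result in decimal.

0x3B31 = 00011101100110001
shift left by 3 → 11101100110001000 = 121224
(equivalently, 15153 × 2^3 = 15153 × 8)

121224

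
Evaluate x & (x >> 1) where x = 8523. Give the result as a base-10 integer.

x = 10000101001011 = 8523
x>>1 = 01000010100101
AND  = 00000000000001 = 1
(x & (x >> 1) has a 1 wherever x has two consecutive 1 bits.)

1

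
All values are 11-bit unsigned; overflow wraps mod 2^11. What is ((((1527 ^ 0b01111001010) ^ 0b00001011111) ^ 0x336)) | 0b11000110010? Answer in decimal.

1910

1527 = 10111110111
0b01111001010 = 01111001010
→ ^ → 11000111101 = 1597
0b00001011111 = 00001011111
→ ^ → 11001100010 = 1634
0x336 = 01100110110
→ ^ → 10101010100 = 1364
0b11000110010 = 11000110010
→ | → 11101110110 = 1910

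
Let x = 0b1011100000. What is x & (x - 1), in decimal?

704

x = 1011100000 = 736
x - 1 = 1011011111
AND   = 1011000000 = 704
(x & (x - 1) clears the lowest set bit of x.)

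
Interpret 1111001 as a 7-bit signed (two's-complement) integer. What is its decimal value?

pattern = 1111001 (MSB is 1 ⇒ negative)
Invert: 0000110, add 1 → 0000111 = 7, so the value is -7.
(Equivalently: 121 - 2^7 = 121 - 128 = -7.)

-7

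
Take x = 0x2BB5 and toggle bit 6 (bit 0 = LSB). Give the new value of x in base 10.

x = 010101110110101
bit 6 is currently 0; toggle it via x ^ (1 << 6) = x ^ 64
→ 010101111110101 = 11253

11253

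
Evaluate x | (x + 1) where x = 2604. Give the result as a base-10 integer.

x = 101000101100 = 2604
x + 1 = 101000101101
OR    = 101000101101 = 2605
(x | (x + 1) sets the lowest cleared bit.)

2605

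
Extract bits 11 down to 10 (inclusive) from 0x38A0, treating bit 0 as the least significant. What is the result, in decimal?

2

v = 11100010100000
Shift right by 10: 1110
Mask low 2 bits: 10 = 2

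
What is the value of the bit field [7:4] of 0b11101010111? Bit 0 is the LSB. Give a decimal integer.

v = 11101010111
Shift right by 4: 1110101
Mask low 4 bits: 0101 = 5

5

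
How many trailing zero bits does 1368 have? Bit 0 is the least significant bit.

1368 = 10101011000
Trailing zeros: 3, so the lowest set bit is bit 3 (value 8).

3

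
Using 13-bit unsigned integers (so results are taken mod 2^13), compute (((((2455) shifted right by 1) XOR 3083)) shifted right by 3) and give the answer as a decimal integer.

280

2455 = 0100110010111
→ shifted right by 1 → 0010011001011 = 1227
3083 = 0110000001011
→ XOR → 0100011000000 = 2240
→ shifted right by 3 → 0000100011000 = 280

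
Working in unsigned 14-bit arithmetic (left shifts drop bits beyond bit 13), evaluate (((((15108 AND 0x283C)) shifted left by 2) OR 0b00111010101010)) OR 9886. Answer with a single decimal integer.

15108 = 11101100000100
0x283C = 10100000111100
→ AND → 10100000000100 = 10244
→ shifted left by 2 (mod 2^14) → 10000000010000 = 8208
0b00111010101010 = 00111010101010
→ OR → 10111010111010 = 11962
9886 = 10011010011110
→ OR → 10111010111110 = 11966

11966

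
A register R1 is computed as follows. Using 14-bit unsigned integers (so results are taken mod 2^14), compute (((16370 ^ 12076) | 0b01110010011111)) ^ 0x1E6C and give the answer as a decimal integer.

691

16370 = 11111111110010
12076 = 10111100101100
→ ^ → 01000011011110 = 4318
0b01110010011111 = 01110010011111
→ | → 01110011011111 = 7391
0x1E6C = 01111001101100
→ ^ → 00001010110011 = 691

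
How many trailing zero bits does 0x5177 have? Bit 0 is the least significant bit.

0

0x5177 = 101000101110111
Trailing zeros: 0, so the lowest set bit is bit 0 (value 1).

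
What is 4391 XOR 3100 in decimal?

7483

4391 = 1000100100111
3100 = 0110000011100
XOR → 1110100111011 = 7483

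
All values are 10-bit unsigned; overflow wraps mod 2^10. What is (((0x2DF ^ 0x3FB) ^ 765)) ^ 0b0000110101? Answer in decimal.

1004

0x2DF = 1011011111
0x3FB = 1111111011
→ ^ → 0100100100 = 292
765 = 1011111101
→ ^ → 1111011001 = 985
0b0000110101 = 0000110101
→ ^ → 1111101100 = 1004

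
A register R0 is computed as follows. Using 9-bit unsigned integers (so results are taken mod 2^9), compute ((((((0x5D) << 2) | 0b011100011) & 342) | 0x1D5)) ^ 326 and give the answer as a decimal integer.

145

0x5D = 001011101
→ << 2 (mod 2^9) → 101110100 = 372
0b011100011 = 011100011
→ | → 111110111 = 503
342 = 101010110
→ & → 101010110 = 342
0x1D5 = 111010101
→ | → 111010111 = 471
326 = 101000110
→ ^ → 010010001 = 145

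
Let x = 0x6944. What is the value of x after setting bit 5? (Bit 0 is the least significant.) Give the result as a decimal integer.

26980

x = 0110100101000100
bit 5 is currently 0; set it via x | (1 << 5) = x | 32
→ 0110100101100100 = 26980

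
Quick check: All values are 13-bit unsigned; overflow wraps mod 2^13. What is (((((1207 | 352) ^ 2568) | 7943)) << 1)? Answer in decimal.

1207 = 0010010110111
352 = 0000101100000
→ | → 0010111110111 = 1527
2568 = 0101000001000
→ ^ → 0111111111111 = 4095
7943 = 1111100000111
→ | → 1111111111111 = 8191
→ << 1 (mod 2^13) → 1111111111110 = 8190

8190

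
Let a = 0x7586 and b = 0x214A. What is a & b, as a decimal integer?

0x7586 = 111010110000110
0x214A = 010000101001010
AND → 010000100000010 = 8450

8450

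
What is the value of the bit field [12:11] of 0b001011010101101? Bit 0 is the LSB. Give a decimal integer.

2

v = 001011010101101
Shift right by 11: 0010
Mask low 2 bits: 10 = 2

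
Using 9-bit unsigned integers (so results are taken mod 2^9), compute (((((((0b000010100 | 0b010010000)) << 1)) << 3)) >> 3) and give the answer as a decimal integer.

0b000010100 = 000010100
0b010010000 = 010010000
→ | → 010010100 = 148
→ << 1 (mod 2^9) → 100101000 = 296
→ << 3 (mod 2^9) → 101000000 = 320
→ >> 3 → 000101000 = 40

40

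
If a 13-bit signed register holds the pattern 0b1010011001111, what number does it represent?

-2865

pattern = 1010011001111 (MSB is 1 ⇒ negative)
Invert: 0101100110000, add 1 → 0101100110001 = 2865, so the value is -2865.
(Equivalently: 5327 - 2^13 = 5327 - 8192 = -2865.)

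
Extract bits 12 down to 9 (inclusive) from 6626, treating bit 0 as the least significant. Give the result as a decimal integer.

v = 1100111100010
Shift right by 9: 1100
Mask low 4 bits: 1100 = 12

12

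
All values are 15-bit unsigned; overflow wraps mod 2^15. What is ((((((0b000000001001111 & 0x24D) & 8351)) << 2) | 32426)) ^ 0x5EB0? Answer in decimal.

0b000000001001111 = 000000001001111
0x24D = 000001001001101
→ & → 000000001001101 = 77
8351 = 010000010011111
→ & → 000000000001101 = 13
→ << 2 (mod 2^15) → 000000000110100 = 52
32426 = 111111010101010
→ | → 111111010111110 = 32446
0x5EB0 = 101111010110000
→ ^ → 010000000001110 = 8206

8206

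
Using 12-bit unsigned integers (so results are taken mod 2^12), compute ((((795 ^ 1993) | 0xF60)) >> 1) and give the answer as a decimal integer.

795 = 001100011011
1993 = 011111001001
→ ^ → 010011010010 = 1234
0xF60 = 111101100000
→ | → 111111110010 = 4082
→ >> 1 → 011111111001 = 2041

2041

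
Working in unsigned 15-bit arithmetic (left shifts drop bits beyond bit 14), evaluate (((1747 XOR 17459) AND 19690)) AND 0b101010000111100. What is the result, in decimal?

1747 = 000011011010011
17459 = 100010000110011
→ XOR → 100001011100000 = 17120
19690 = 100110011101010
→ AND → 100000011100000 = 16608
0b101010000111100 = 101010000111100
→ AND → 100000000100000 = 16416

16416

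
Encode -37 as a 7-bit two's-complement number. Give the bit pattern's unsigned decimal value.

37 in 7 bits: 0100101
Invert: 1011010
Add 1:  1011011 = 91
(Check: 2^7 - 37 = 128 - 37 = 91.)

91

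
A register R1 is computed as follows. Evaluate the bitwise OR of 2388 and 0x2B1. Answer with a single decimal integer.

2388 = 100101010100
0x2B1 = 001010110001
 OR → 101111110101 = 3061

3061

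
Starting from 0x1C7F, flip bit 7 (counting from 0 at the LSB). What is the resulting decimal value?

7423

x = 1110001111111
bit 7 is currently 0; toggle it via x ^ (1 << 7) = x ^ 128
→ 1110011111111 = 7423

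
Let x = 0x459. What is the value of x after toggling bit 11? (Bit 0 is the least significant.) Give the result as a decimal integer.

x = 0010001011001
bit 11 is currently 0; toggle it via x ^ (1 << 11) = x ^ 2048
→ 0110001011001 = 3161

3161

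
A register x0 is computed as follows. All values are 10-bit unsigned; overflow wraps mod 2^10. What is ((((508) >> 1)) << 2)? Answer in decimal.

1016

508 = 0111111100
→ >> 1 → 0011111110 = 254
→ << 2 (mod 2^10) → 1111111000 = 1016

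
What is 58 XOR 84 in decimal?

110

58 = 0111010
84 = 1010100
XOR → 1101110 = 110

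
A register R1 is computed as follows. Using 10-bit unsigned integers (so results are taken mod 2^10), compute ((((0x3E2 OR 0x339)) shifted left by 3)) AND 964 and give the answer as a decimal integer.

0x3E2 = 1111100010
0x339 = 1100111001
→ OR → 1111111011 = 1019
→ shifted left by 3 (mod 2^10) → 1111011000 = 984
964 = 1111000100
→ AND → 1111000000 = 960

960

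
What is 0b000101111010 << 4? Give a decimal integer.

6048

x = 0000101111010
shift left by 4 → 1011110100000 = 6048
(equivalently, 378 × 2^4 = 378 × 16)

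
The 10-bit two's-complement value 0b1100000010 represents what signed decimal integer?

-254

pattern = 1100000010 (MSB is 1 ⇒ negative)
Invert: 0011111101, add 1 → 0011111110 = 254, so the value is -254.
(Equivalently: 770 - 2^10 = 770 - 1024 = -254.)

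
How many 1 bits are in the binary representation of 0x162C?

6

0x162C = 1011000101100
Count the 1s: 1 + 1 + 1 + 1 + 1 + 1 = 6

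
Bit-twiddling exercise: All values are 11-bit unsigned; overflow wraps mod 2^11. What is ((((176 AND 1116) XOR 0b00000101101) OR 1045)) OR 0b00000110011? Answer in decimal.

1087

176 = 00010110000
1116 = 10001011100
→ AND → 00000010000 = 16
0b00000101101 = 00000101101
→ XOR → 00000111101 = 61
1045 = 10000010101
→ OR → 10000111101 = 1085
0b00000110011 = 00000110011
→ OR → 10000111111 = 1087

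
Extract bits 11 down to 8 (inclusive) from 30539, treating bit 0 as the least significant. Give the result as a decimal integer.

7

v = 0111011101001011
Shift right by 8: 01110111
Mask low 4 bits: 0111 = 7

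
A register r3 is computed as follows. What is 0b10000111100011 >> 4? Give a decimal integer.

x = 10000111100011
shift right by 4 → 00001000011110 = 542
(equivalently, floor(8675 / 16))

542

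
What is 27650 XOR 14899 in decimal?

22065

27650 = 110110000000010
14899 = 011101000110011
XOR → 101011000110001 = 22065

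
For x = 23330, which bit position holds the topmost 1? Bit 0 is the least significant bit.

23330 = 101101100100010
The topmost 1 is at position 14 (since 2^14 = 16384 ≤ 23330 < 32768).

14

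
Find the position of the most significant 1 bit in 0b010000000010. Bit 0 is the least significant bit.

0b010000000010 = 10000000010
The topmost 1 is at position 10 (since 2^10 = 1024 ≤ 1026 < 2048).

10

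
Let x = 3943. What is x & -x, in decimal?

x = 111101100111 = 3943
-x (two's complement) = …000010011001
AND   = 000000000001 = 1
(x & -x isolates the lowest set bit of x.)

1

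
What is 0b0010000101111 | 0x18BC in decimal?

7359

a = 0010000101111
0x18BC = 1100010111100
 OR → 1110010111111 = 7359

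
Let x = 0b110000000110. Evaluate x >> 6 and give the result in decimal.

x = 110000000110
shift right by 6 → 000000110000 = 48
(equivalently, floor(3078 / 64))

48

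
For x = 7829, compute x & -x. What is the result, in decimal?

x = 1111010010101 = 7829
-x (two's complement) = …0000101101011
AND   = 0000000000001 = 1
(x & -x isolates the lowest set bit of x.)

1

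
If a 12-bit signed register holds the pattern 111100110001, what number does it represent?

pattern = 111100110001 (MSB is 1 ⇒ negative)
Invert: 000011001110, add 1 → 000011001111 = 207, so the value is -207.
(Equivalently: 3889 - 2^12 = 3889 - 4096 = -207.)

-207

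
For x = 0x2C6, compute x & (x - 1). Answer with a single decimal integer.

708

x = 1011000110 = 710
x - 1 = 1011000101
AND   = 1011000100 = 708
(x & (x - 1) clears the lowest set bit of x.)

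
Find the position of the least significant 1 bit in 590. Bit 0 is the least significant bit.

590 = 1001001110
Trailing zeros: 1, so the lowest set bit is bit 1 (value 2).

1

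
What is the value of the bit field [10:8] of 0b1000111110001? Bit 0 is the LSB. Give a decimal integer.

1

v = 1000111110001
Shift right by 8: 10001
Mask low 3 bits: 001 = 1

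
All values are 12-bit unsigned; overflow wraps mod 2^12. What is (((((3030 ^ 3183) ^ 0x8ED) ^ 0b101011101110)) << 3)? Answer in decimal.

3536

3030 = 101111010110
3183 = 110001101111
→ ^ → 011110111001 = 1977
0x8ED = 100011101101
→ ^ → 111101010100 = 3924
0b101011101110 = 101011101110
→ ^ → 010110111010 = 1466
→ << 3 (mod 2^12) → 110111010000 = 3536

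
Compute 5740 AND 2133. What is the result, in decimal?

68

5740 = 1011001101100
2133 = 0100001010101
AND → 0000001000100 = 68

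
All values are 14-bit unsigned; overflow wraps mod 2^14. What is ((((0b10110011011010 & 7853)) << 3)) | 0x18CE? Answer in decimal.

15566

0b10110011011010 = 10110011011010
7853 = 01111010101101
→ & → 00110010001000 = 3208
→ << 3 (mod 2^14) → 10010001000000 = 9280
0x18CE = 01100011001110
→ | → 11110011001110 = 15566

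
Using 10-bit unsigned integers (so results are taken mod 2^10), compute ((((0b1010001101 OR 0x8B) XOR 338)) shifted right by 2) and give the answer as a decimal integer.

247

0b1010001101 = 1010001101
0x8B = 0010001011
→ OR → 1010001111 = 655
338 = 0101010010
→ XOR → 1111011101 = 989
→ shifted right by 2 → 0011110111 = 247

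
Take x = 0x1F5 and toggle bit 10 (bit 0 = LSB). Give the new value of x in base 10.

1525

x = 00111110101
bit 10 is currently 0; toggle it via x ^ (1 << 10) = x ^ 1024
→ 10111110101 = 1525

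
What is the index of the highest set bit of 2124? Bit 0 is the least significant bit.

2124 = 100001001100
The topmost 1 is at position 11 (since 2^11 = 2048 ≤ 2124 < 4096).

11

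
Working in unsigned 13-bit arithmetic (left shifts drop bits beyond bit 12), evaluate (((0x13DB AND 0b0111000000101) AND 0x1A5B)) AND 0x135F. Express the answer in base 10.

513

0x13DB = 1001111011011
0b0111000000101 = 0111000000101
→ AND → 0001000000001 = 513
0x1A5B = 1101001011011
→ AND → 0001000000001 = 513
0x135F = 1001101011111
→ AND → 0001000000001 = 513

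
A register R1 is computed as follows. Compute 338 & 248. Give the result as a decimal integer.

338 = 101010010
248 = 011111000
AND → 001010000 = 80

80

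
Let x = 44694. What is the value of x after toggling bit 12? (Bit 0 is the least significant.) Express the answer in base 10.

x = 1010111010010110
bit 12 is currently 0; toggle it via x ^ (1 << 12) = x ^ 4096
→ 1011111010010110 = 48790

48790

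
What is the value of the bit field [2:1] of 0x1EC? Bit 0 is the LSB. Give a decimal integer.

v = 00111101100
Shift right by 1: 0011110110
Mask low 2 bits: 10 = 2

2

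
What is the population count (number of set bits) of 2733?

2733 = 101010101101
Count the 1s: 1 + 1 + 1 + 1 + 1 + 1 + 1 = 7

7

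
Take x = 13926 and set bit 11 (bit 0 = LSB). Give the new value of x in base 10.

15974

x = 011011001100110
bit 11 is currently 0; set it via x | (1 << 11) = x | 2048
→ 011111001100110 = 15974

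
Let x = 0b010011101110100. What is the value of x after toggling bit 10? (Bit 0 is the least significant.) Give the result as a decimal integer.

9076

x = 010011101110100
bit 10 is currently 1; toggle it via x ^ (1 << 10) = x ^ 1024
→ 010001101110100 = 9076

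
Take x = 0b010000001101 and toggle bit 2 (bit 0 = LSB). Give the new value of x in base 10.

x = 010000001101
bit 2 is currently 1; toggle it via x ^ (1 << 2) = x ^ 4
→ 010000001001 = 1033

1033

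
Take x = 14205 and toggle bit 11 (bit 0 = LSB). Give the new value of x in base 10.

16253

x = 11011101111101
bit 11 is currently 0; toggle it via x ^ (1 << 11) = x ^ 2048
→ 11111101111101 = 16253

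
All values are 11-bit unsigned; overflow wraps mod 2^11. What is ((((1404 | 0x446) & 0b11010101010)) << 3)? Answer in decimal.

336

1404 = 10101111100
0x446 = 10001000110
→ | → 10101111110 = 1406
0b11010101010 = 11010101010
→ & → 10000101010 = 1066
→ << 3 (mod 2^11) → 00101010000 = 336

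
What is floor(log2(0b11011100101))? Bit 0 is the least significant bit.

0b11011100101 = 11011100101
The topmost 1 is at position 10 (since 2^10 = 1024 ≤ 1765 < 2048).

10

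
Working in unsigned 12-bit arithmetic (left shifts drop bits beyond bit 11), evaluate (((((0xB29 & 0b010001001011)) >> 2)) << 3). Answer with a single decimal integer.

16

0xB29 = 101100101001
0b010001001011 = 010001001011
→ & → 000000001001 = 9
→ >> 2 → 000000000010 = 2
→ << 3 (mod 2^12) → 000000010000 = 16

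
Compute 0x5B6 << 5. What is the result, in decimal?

46784

0x5B6 = 0000010110110110
shift left by 5 → 1011011011000000 = 46784
(equivalently, 1462 × 2^5 = 1462 × 32)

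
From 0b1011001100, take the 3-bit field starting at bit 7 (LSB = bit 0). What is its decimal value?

v = 1011001100
Shift right by 7: 101
Mask low 3 bits: 101 = 5

5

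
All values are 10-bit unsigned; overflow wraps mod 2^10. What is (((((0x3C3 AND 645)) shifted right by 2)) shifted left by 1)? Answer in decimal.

0x3C3 = 1111000011
645 = 1010000101
→ AND → 1010000001 = 641
→ shifted right by 2 → 0010100000 = 160
→ shifted left by 1 (mod 2^10) → 0101000000 = 320

320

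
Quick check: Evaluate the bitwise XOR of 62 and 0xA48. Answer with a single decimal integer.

2678

62 = 000000111110
0xA48 = 101001001000
XOR → 101001110110 = 2678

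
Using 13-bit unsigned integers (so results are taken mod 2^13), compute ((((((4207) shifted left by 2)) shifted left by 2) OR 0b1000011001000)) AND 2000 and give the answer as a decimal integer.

1744

4207 = 1000001101111
→ shifted left by 2 (mod 2^13) → 0000110111100 = 444
→ shifted left by 2 (mod 2^13) → 0011011110000 = 1776
0b1000011001000 = 1000011001000
→ OR → 1011011111000 = 5880
2000 = 0011111010000
→ AND → 0011011010000 = 1744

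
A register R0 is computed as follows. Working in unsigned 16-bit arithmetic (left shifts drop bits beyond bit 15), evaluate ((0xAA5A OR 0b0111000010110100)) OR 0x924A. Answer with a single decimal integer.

64254

0xAA5A = 1010101001011010
0b0111000010110100 = 0111000010110100
→ OR → 1111101011111110 = 64254
0x924A = 1001001001001010
→ OR → 1111101011111110 = 64254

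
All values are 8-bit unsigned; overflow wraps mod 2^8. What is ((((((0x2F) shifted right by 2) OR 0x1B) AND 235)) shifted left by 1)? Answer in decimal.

22

0x2F = 00101111
→ shifted right by 2 → 00001011 = 11
0x1B = 00011011
→ OR → 00011011 = 27
235 = 11101011
→ AND → 00001011 = 11
→ shifted left by 1 (mod 2^8) → 00010110 = 22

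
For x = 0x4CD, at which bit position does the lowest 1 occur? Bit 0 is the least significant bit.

0x4CD = 10011001101
Trailing zeros: 0, so the lowest set bit is bit 0 (value 1).

0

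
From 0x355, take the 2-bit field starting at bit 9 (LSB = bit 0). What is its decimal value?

v = 001101010101
Shift right by 9: 001
Mask low 2 bits: 01 = 1

1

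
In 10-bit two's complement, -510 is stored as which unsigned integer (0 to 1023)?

510 in 10 bits: 0111111110
Invert: 1000000001
Add 1:  1000000010 = 514
(Check: 2^10 - 510 = 1024 - 510 = 514.)

514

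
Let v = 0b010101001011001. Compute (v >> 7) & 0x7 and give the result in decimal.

v = 010101001011001
Shift right by 7: 01010100
Mask low 3 bits: 100 = 4

4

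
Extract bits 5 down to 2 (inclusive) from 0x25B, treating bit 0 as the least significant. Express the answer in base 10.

v = 1001011011
Shift right by 2: 10010110
Mask low 4 bits: 0110 = 6

6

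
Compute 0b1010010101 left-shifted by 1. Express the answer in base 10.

1322

x = 01010010101
shift left by 1 → 10100101010 = 1322
(equivalently, 661 × 2^1 = 661 × 2)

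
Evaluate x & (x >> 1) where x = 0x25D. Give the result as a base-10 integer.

x = 1001011101 = 605
x>>1 = 0100101110
AND  = 0000001100 = 12
(x & (x >> 1) has a 1 wherever x has two consecutive 1 bits.)

12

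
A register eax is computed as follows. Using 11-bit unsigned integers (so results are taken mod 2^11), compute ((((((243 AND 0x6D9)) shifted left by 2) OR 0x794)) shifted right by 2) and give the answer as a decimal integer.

501

243 = 00011110011
0x6D9 = 11011011001
→ AND → 00011010001 = 209
→ shifted left by 2 (mod 2^11) → 01101000100 = 836
0x794 = 11110010100
→ OR → 11111010100 = 2004
→ shifted right by 2 → 00111110101 = 501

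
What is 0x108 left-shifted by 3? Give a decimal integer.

0x108 = 000100001000
shift left by 3 → 100001000000 = 2112
(equivalently, 264 × 2^3 = 264 × 8)

2112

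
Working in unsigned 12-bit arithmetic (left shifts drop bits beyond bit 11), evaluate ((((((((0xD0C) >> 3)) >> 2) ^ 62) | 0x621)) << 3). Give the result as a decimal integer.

0xD0C = 110100001100
→ >> 3 → 000110100001 = 417
→ >> 2 → 000001101000 = 104
62 = 000000111110
→ ^ → 000001010110 = 86
0x621 = 011000100001
→ | → 011001110111 = 1655
→ << 3 (mod 2^12) → 001110111000 = 952

952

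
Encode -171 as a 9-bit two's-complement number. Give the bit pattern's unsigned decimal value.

171 in 9 bits: 010101011
Invert: 101010100
Add 1:  101010101 = 341
(Check: 2^9 - 171 = 512 - 171 = 341.)

341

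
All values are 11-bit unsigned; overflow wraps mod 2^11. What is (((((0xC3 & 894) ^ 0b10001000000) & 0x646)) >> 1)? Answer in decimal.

513

0xC3 = 00011000011
894 = 01101111110
→ & → 00001000010 = 66
0b10001000000 = 10001000000
→ ^ → 10000000010 = 1026
0x646 = 11001000110
→ & → 10000000010 = 1026
→ >> 1 → 01000000001 = 513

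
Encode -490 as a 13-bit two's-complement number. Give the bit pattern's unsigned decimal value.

490 in 13 bits: 0000111101010
Invert: 1111000010101
Add 1:  1111000010110 = 7702
(Check: 2^13 - 490 = 8192 - 490 = 7702.)

7702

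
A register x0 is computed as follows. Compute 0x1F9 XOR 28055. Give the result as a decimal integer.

0x1F9 = 000000111111001
28055 = 110110110010111
XOR → 110110001101110 = 27758

27758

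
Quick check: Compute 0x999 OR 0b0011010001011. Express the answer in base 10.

0x999 = 100110011001
b = 011010001011
 OR → 111110011011 = 3995

3995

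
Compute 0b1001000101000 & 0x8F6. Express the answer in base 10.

a = 1001000101000
0x8F6 = 0100011110110
AND → 0000000100000 = 32

32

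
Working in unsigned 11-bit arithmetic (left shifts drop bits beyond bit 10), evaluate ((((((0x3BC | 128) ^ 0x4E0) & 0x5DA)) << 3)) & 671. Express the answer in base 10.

640

0x3BC = 01110111100
128 = 00010000000
→ | → 01110111100 = 956
0x4E0 = 10011100000
→ ^ → 11101011100 = 1884
0x5DA = 10111011010
→ & → 10101011000 = 1368
→ << 3 (mod 2^11) → 01011000000 = 704
671 = 01010011111
→ & → 01010000000 = 640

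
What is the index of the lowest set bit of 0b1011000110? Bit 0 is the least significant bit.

1

0b1011000110 = 1011000110
Trailing zeros: 1, so the lowest set bit is bit 1 (value 2).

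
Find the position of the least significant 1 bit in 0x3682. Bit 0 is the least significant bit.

1

0x3682 = 11011010000010
Trailing zeros: 1, so the lowest set bit is bit 1 (value 2).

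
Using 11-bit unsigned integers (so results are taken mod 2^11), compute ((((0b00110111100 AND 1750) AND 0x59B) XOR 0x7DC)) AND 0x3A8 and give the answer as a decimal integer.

776

0b00110111100 = 00110111100
1750 = 11011010110
→ AND → 00010010100 = 148
0x59B = 10110011011
→ AND → 00010010000 = 144
0x7DC = 11111011100
→ XOR → 11101001100 = 1868
0x3A8 = 01110101000
→ AND → 01100001000 = 776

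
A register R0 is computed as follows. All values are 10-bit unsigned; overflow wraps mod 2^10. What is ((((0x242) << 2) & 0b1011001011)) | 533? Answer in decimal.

541

0x242 = 1001000010
→ << 2 (mod 2^10) → 0100001000 = 264
0b1011001011 = 1011001011
→ & → 0000001000 = 8
533 = 1000010101
→ | → 1000011101 = 541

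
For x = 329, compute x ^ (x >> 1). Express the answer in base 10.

x = 101001001 = 329
x>>1 = 010100100
XOR  = 111101101 = 493
(x ^ (x >> 1) gives the standard binary-reflected Gray code of x.)

493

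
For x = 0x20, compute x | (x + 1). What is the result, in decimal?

33

x = 100000 = 32
x + 1 = 100001
OR    = 100001 = 33
(x | (x + 1) sets the lowest cleared bit.)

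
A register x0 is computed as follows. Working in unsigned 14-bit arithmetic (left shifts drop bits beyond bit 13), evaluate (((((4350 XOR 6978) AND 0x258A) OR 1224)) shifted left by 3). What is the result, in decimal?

11840

4350 = 01000011111110
6978 = 01101101000010
→ XOR → 00101110111100 = 3004
0x258A = 10010110001010
→ AND → 00000110001000 = 392
1224 = 00010011001000
→ OR → 00010111001000 = 1480
→ shifted left by 3 (mod 2^14) → 10111001000000 = 11840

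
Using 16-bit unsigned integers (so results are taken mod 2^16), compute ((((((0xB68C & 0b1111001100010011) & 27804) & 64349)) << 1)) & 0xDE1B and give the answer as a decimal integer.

0xB68C = 1011011010001100
0b1111001100010011 = 1111001100010011
→ & → 1011001000000000 = 45568
27804 = 0110110010011100
→ & → 0010000000000000 = 8192
64349 = 1111101101011101
→ & → 0010000000000000 = 8192
→ << 1 (mod 2^16) → 0100000000000000 = 16384
0xDE1B = 1101111000011011
→ & → 0100000000000000 = 16384

16384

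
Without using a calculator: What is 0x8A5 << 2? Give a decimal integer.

0x8A5 = 00100010100101
shift left by 2 → 10001010010100 = 8852
(equivalently, 2213 × 2^2 = 2213 × 4)

8852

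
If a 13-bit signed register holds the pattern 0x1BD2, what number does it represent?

-1070

pattern = 1101111010010 (MSB is 1 ⇒ negative)
Invert: 0010000101101, add 1 → 0010000101110 = 1070, so the value is -1070.
(Equivalently: 7122 - 2^13 = 7122 - 8192 = -1070.)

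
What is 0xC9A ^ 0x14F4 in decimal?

0xC9A = 0110010011010
0x14F4 = 1010011110100
XOR → 1100001101110 = 6254

6254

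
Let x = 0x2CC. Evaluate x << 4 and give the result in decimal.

11456

0x2CC = 00001011001100
shift left by 4 → 10110011000000 = 11456
(equivalently, 716 × 2^4 = 716 × 16)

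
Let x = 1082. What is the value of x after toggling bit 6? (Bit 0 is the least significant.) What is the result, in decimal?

1146

x = 10000111010
bit 6 is currently 0; toggle it via x ^ (1 << 6) = x ^ 64
→ 10001111010 = 1146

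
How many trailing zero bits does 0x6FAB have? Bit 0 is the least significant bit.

0

0x6FAB = 110111110101011
Trailing zeros: 0, so the lowest set bit is bit 0 (value 1).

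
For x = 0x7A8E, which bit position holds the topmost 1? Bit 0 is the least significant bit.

0x7A8E = 111101010001110
The topmost 1 is at position 14 (since 2^14 = 16384 ≤ 31374 < 32768).

14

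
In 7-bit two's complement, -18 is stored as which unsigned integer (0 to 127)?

110

18 in 7 bits: 0010010
Invert: 1101101
Add 1:  1101110 = 110
(Check: 2^7 - 18 = 128 - 18 = 110.)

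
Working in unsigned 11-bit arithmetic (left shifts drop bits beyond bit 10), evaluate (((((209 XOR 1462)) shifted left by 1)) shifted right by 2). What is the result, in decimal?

179

209 = 00011010001
1462 = 10110110110
→ XOR → 10101100111 = 1383
→ shifted left by 1 (mod 2^11) → 01011001110 = 718
→ shifted right by 2 → 00010110011 = 179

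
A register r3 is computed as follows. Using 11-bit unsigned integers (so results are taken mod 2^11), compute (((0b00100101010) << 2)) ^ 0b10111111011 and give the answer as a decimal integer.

339

0b00100101010 = 00100101010
→ << 2 (mod 2^11) → 10010101000 = 1192
0b10111111011 = 10111111011
→ ^ → 00101010011 = 339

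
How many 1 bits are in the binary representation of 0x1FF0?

9

0x1FF0 = 1111111110000
Count the 1s: 1 + 1 + 1 + 1 + 1 + 1 + 1 + 1 + 1 = 9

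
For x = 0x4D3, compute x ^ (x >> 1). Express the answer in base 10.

1722

x = 10011010011 = 1235
x>>1 = 01001101001
XOR  = 11010111010 = 1722
(x ^ (x >> 1) gives the standard binary-reflected Gray code of x.)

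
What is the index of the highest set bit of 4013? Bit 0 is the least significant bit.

11

4013 = 111110101101
The topmost 1 is at position 11 (since 2^11 = 2048 ≤ 4013 < 4096).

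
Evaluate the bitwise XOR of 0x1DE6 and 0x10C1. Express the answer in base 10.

3367

0x1DE6 = 1110111100110
0x10C1 = 1000011000001
XOR → 0110100100111 = 3367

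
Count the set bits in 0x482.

0x482 = 10010000010
Count the 1s: 1 + 1 + 1 = 3

3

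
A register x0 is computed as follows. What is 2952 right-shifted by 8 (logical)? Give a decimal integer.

2952 = 101110001000
shift right by 8 → 000000001011 = 11
(equivalently, floor(2952 / 256))

11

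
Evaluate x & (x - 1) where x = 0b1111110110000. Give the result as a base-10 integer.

x = 1111110110000 = 8112
x - 1 = 1111110101111
AND   = 1111110100000 = 8096
(x & (x - 1) clears the lowest set bit of x.)

8096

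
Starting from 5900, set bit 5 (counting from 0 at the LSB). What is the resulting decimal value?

x = 1011100001100
bit 5 is currently 0; set it via x | (1 << 5) = x | 32
→ 1011100101100 = 5932

5932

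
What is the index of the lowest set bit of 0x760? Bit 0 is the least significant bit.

5

0x760 = 11101100000
Trailing zeros: 5, so the lowest set bit is bit 5 (value 32).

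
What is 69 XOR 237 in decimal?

69 = 01000101
237 = 11101101
XOR → 10101000 = 168

168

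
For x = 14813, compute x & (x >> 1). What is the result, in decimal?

x = 11100111011101 = 14813
x>>1 = 01110011101110
AND  = 01100011001100 = 6348
(x & (x >> 1) has a 1 wherever x has two consecutive 1 bits.)

6348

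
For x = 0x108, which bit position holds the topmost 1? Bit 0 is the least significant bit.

0x108 = 100001000
The topmost 1 is at position 8 (since 2^8 = 256 ≤ 264 < 512).

8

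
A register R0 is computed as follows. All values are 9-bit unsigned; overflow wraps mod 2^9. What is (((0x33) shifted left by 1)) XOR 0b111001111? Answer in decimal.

0x33 = 000110011
→ shifted left by 1 (mod 2^9) → 001100110 = 102
0b111001111 = 111001111
→ XOR → 110101001 = 425

425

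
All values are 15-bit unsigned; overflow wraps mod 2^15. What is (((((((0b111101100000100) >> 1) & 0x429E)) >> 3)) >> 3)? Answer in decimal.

0b111101100000100 = 111101100000100
→ >> 1 → 011110110000010 = 15746
0x429E = 100001010011110
→ & → 000000010000010 = 130
→ >> 3 → 000000000010000 = 16
→ >> 3 → 000000000000010 = 2

2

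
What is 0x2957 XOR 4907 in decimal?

0x2957 = 10100101010111
4907 = 01001100101011
XOR → 11101001111100 = 14972

14972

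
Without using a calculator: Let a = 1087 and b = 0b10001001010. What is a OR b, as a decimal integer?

1087 = 10000111111
b = 10001001010
 OR → 10001111111 = 1151

1151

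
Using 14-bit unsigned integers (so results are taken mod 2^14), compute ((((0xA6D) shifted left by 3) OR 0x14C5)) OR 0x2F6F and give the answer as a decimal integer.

16367

0xA6D = 00101001101101
→ shifted left by 3 (mod 2^14) → 01001101101000 = 4968
0x14C5 = 01010011000101
→ OR → 01011111101101 = 6125
0x2F6F = 10111101101111
→ OR → 11111111101111 = 16367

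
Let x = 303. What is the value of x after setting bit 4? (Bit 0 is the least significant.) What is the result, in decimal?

319

x = 100101111
bit 4 is currently 0; set it via x | (1 << 4) = x | 16
→ 100111111 = 319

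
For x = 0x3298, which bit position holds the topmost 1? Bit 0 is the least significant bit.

0x3298 = 11001010011000
The topmost 1 is at position 13 (since 2^13 = 8192 ≤ 12952 < 16384).

13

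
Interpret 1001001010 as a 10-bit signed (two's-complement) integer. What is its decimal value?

pattern = 1001001010 (MSB is 1 ⇒ negative)
Invert: 0110110101, add 1 → 0110110110 = 438, so the value is -438.
(Equivalently: 586 - 2^10 = 586 - 1024 = -438.)

-438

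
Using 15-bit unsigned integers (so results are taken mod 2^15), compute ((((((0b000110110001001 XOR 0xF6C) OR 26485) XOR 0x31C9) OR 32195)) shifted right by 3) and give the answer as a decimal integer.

0b000110110001001 = 000110110001001
0xF6C = 000111101101100
→ XOR → 000001011100101 = 741
26485 = 110011101110101
→ OR → 110011111110101 = 26613
0x31C9 = 011000111001001
→ XOR → 101011000111100 = 22076
32195 = 111110111000011
→ OR → 111111111111111 = 32767
→ shifted right by 3 → 000111111111111 = 4095

4095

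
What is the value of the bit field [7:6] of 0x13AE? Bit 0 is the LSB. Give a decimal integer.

v = 1001110101110
Shift right by 6: 1001110
Mask low 2 bits: 10 = 2

2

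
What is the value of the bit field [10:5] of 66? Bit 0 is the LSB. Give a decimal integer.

2

v = 00001000010
Shift right by 5: 000010
Mask low 6 bits: 000010 = 2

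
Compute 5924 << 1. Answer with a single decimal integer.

5924 = 01011100100100
shift left by 1 → 10111001001000 = 11848
(equivalently, 5924 × 2^1 = 5924 × 2)

11848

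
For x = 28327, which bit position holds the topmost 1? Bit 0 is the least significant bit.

28327 = 110111010100111
The topmost 1 is at position 14 (since 2^14 = 16384 ≤ 28327 < 32768).

14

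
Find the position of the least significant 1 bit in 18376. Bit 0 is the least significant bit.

3

18376 = 100011111001000
Trailing zeros: 3, so the lowest set bit is bit 3 (value 8).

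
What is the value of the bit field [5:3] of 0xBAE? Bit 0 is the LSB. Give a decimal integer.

v = 0101110101110
Shift right by 3: 0101110101
Mask low 3 bits: 101 = 5

5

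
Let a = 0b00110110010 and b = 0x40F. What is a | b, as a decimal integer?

1471

a = 00110110010
0x40F = 10000001111
 OR → 10110111111 = 1471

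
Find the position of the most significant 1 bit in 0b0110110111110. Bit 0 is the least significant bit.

11

0b0110110111110 = 110110111110
The topmost 1 is at position 11 (since 2^11 = 2048 ≤ 3518 < 4096).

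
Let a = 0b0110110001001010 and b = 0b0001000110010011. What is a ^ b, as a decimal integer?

a = 110110001001010
b = 001000110010011
XOR → 111110111011001 = 32217

32217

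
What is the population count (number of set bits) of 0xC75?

0xC75 = 110001110101
Count the 1s: 1 + 1 + 1 + 1 + 1 + 1 + 1 = 7

7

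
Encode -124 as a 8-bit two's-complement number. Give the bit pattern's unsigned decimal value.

124 in 8 bits: 01111100
Invert: 10000011
Add 1:  10000100 = 132
(Check: 2^8 - 124 = 256 - 124 = 132.)

132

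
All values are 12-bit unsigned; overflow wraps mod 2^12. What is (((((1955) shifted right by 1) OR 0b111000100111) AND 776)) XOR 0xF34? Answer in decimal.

3124

1955 = 011110100011
→ shifted right by 1 → 001111010001 = 977
0b111000100111 = 111000100111
→ OR → 111111110111 = 4087
776 = 001100001000
→ AND → 001100000000 = 768
0xF34 = 111100110100
→ XOR → 110000110100 = 3124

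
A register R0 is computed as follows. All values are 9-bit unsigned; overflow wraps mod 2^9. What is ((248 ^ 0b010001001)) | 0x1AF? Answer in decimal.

511

248 = 011111000
0b010001001 = 010001001
→ ^ → 001110001 = 113
0x1AF = 110101111
→ | → 111111111 = 511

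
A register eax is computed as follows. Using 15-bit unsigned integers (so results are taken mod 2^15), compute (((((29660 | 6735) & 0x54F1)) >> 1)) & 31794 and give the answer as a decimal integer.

29660 = 111001111011100
6735 = 001101001001111
→ | → 111101111011111 = 31711
0x54F1 = 101010011110001
→ & → 101000011010001 = 20689
→ >> 1 → 010100001101000 = 10344
31794 = 111110000110010
→ & → 010100000100000 = 10272

10272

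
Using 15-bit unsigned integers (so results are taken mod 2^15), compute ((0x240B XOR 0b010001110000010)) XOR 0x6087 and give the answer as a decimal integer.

26382

0x240B = 010010000001011
0b010001110000010 = 010001110000010
→ XOR → 000011110001001 = 1929
0x6087 = 110000010000111
→ XOR → 110011100001110 = 26382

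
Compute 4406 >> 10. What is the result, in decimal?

4406 = 1000100110110
shift right by 10 → 0000000000100 = 4
(equivalently, floor(4406 / 1024))

4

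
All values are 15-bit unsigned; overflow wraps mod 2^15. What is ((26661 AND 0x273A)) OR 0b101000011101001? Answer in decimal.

26661 = 110100000100101
0x273A = 010011100111010
→ AND → 010000000100000 = 8224
0b101000011101001 = 101000011101001
→ OR → 111000011101001 = 28905

28905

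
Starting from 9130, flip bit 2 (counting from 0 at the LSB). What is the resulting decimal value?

9134

x = 10001110101010
bit 2 is currently 0; toggle it via x ^ (1 << 2) = x ^ 4
→ 10001110101110 = 9134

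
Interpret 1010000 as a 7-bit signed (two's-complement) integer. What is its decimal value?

pattern = 1010000 (MSB is 1 ⇒ negative)
Invert: 0101111, add 1 → 0110000 = 48, so the value is -48.
(Equivalently: 80 - 2^7 = 80 - 128 = -48.)

-48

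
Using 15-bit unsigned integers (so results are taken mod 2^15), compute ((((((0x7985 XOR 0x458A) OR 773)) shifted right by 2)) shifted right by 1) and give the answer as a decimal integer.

0x7985 = 111100110000101
0x458A = 100010110001010
→ XOR → 011110000001111 = 15375
773 = 000001100000101
→ OR → 011111100001111 = 16143
→ shifted right by 2 → 000111111000011 = 4035
→ shifted right by 1 → 000011111100001 = 2017

2017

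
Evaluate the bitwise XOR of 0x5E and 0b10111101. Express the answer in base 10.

227

0x5E = 01011110
b = 10111101
XOR → 11100011 = 227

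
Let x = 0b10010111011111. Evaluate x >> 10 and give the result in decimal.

x = 10010111011111
shift right by 10 → 00000000001001 = 9
(equivalently, floor(9695 / 1024))

9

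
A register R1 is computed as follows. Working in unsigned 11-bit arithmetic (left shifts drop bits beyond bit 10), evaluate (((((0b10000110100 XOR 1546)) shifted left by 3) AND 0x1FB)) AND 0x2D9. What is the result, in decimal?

208

0b10000110100 = 10000110100
1546 = 11000001010
→ XOR → 01000111110 = 574
→ shifted left by 3 (mod 2^11) → 00111110000 = 496
0x1FB = 00111111011
→ AND → 00111110000 = 496
0x2D9 = 01011011001
→ AND → 00011010000 = 208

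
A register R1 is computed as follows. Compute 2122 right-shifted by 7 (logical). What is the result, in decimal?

16

2122 = 100001001010
shift right by 7 → 000000010000 = 16
(equivalently, floor(2122 / 128))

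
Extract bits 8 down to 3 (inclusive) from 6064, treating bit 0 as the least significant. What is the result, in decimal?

54

v = 1011110110000
Shift right by 3: 1011110110
Mask low 6 bits: 110110 = 54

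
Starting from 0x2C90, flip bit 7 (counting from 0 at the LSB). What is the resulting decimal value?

11280

x = 10110010010000
bit 7 is currently 1; toggle it via x ^ (1 << 7) = x ^ 128
→ 10110000010000 = 11280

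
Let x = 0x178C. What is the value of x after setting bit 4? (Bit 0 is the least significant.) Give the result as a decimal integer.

6044

x = 01011110001100
bit 4 is currently 0; set it via x | (1 << 4) = x | 16
→ 01011110011100 = 6044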